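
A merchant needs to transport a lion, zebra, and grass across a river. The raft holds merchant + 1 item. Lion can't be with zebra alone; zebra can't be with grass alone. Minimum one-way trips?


1. merchant+zebra → 2. merchant ← 3. merchant+lion → 4. merchant+zebra ← 5. merchant+grass → 6. merchant ← 7. merchant+zebra →
Minimum trips = 7

7


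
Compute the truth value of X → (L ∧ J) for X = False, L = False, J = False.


X = False, L = False, J = False
Step 1: L ∧ J = False AND False = False
Step 2: X → (False): false only when X=True and consequent=False.
Result: True

True


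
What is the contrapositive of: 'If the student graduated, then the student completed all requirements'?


Original: If the student graduated, then the student completed all requirements
Contrapositive: If ¬Q, then ¬P
Negate Q: not (the student completed all requirements)
Negate P: not (the student graduated)

If not (the student completed all requirements), then not (the student graduated).


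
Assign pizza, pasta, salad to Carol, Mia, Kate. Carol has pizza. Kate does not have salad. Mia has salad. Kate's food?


From clues:
  Carol → pizza
  Mia → salad
By elimination, Kate gets the remaining.

pasta


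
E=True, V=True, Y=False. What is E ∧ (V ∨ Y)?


E = True, V = True, Y = False
Expression: E ∧ (V ∨ Y)
Step 1: V ∨ Y = True OR False = True
Step 2: E ∧ (True) = True AND True = True

True


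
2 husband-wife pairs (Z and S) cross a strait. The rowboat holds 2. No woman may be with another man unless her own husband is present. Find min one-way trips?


Label couples Z and S.
1. WZ+WS → (far: WZ,WS; near: HZ,HS)
2. WZ ←   (far: WS; near: HZ,HS,WZ)
3. HZ+HS → (far: HZ,HS,WS; near: WZ)
4. HZ ←   (far: HS,WS; near: HZ,WZ)  — HZ returns, since WZ is alone on near bank
5. HZ+WZ → (far: all four; near: empty)
Every state respects the constraint.
Minimum trips = 5

5


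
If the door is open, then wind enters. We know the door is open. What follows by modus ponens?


Modus ponens: P → Q, P ⊢ Q
P: the door is open
Q: wind enters
We have P → Q and P is true.
By modus ponens, Q must be true.

Wind enters


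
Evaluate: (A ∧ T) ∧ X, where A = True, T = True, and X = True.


A = True, T = True, X = True
Step 1: A ∧ T = True AND True = True
Step 2: True ∧ X = True AND True = True
AND is true only when ALL operands are true.

True


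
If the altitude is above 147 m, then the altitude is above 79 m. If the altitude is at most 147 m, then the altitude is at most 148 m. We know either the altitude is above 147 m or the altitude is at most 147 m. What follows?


Constructive dilemma: (P → Q) ∧ (R → S), P ∨ R ⊢ Q ∨ S
Premise 1: the altitude is above 147 m → the altitude is above 79 m
Premise 2: the altitude is at most 147 m → the altitude is at most 148 m
Premise 3: the altitude is above 147 m ∨ the altitude is at most 147 m
Case 1: Assuming the altitude is above 147 m, then by Premise 1, the altitude is above 79 m.
Case 2: Assuming the altitude is at most 147 m, then by Premise 2, the altitude is at most 148 m.
Since one of the altitude is above 147 m or the altitude is at most 147 m must hold, we get the altitude is above 79 m or the altitude is at most 148 m.

The altitude is above 79 m or the altitude is at most 148 m.


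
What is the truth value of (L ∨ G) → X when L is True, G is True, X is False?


L = True, G = True, X = False
Step 1: L ∨ G = True OR True = True
Step 2: (True) → X: false only when antecedent=True and X=False.
Result: False

False


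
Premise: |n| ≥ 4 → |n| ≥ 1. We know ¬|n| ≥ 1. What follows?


Modus tollens: P → Q, ¬Q ⊢ ¬P
P: |n| ≥ 4
Q: |n| ≥ 1
We have P → Q and Q is false.
By modus tollens, P must be false.

It is not the case that |n| ≥ 4


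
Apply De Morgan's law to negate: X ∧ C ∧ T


De Morgan's law: ¬(P ∧ Q ∧ R) ≡ ¬P ∨ ¬Q ∨ ¬R
¬(X ∧ C ∧ T) = ¬X ∨ ¬C ∨ ¬T

¬X ∨ ¬C ∨ ¬T


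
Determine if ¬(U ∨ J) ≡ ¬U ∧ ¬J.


Expression 1: ¬(U ∨ J)
Expression 2: ¬U ∧ ¬J
Truth table (U J | Expr1 Expr2):
  T T |   F     F
  T F |   F     F
  F T |   F     F
  F F |   T     T
All 4 rows agree, so the expressions are logically equivalent.

Yes


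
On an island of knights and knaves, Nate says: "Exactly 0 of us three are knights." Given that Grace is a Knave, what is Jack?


Nate claims exactly 0 knights among Nate, Grace, Jack.
Given: Grace is a Knave.

Case 1: Nate is a Knight (tells truth)
  Then exactly 0 of the three are knights.
  Counting Nate, Grace: 1 knight(s) so far. Need -1 more → impossible.
Case 2: Nate is a Knave (lies)
  Then the count is NOT 0.
  If Jack = Knave, count = 0 = 0 → claim would be true, contradicts lie.
  If Jack = Knight, count = 1 ≠ 0 → lie confirmed ✓

Jack is a Knight.

Knight


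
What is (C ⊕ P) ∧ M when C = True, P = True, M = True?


C = True, P = True, M = True
Step 1: C ⊕ P = True XOR True = False
Step 2: False ∧ M = False AND True = False
XOR true when exactly one of C,P is true; then AND with M.

False


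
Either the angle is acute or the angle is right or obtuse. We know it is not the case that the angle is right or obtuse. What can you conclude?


Disjunctive syllogism: P ∨ Q, ¬P ⊢ Q
Disjunction: the angle is acute ∨ the angle is right or obtuse
We know it is not the case that the angle is right or obtuse.
By disjunctive syllogism, the other disjunct must be true.

The angle is acute


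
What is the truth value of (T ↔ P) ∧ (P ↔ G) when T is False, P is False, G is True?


T = False, P = False, G = True
Step 1: T ↔ P is true when T and P have the same value. Result: True
Step 2: P ↔ G is true when P and G have the same value. Result: False
Step 3: True ∧ False = False

False


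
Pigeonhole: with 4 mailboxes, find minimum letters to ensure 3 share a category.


Pigeonhole: to guarantee k in one of n categories, need (k-1)×n + 1.
k = 3, n = 4
Minimum = (3-1) × 4 + 1 = 2 × 4 + 1

9


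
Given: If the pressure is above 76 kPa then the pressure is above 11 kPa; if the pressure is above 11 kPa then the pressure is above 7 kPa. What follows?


Hypothetical syllogism: P → Q, Q → R ⊢ P → R
Premise 1: the pressure is above 76 kPa → the pressure is above 11 kPa
Premise 2: the pressure is above 11 kPa → the pressure is above 7 kPa
Chain the implications: the middle term (the pressure is above 11 kPa) links the two.
Conclusion: If the pressure is above 76 kPa, then the pressure is above 7 kPa.

If the pressure is above 76 kPa, then the pressure is above 7 kPa.


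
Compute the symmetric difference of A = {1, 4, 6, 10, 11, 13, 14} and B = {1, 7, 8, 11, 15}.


A = {1, 4, 6, 10, 11, 13, 14}
B = {1, 7, 8, 11, 15}
Operation: symmetric difference
In A only: [4, 6, 10, 13, 14], in B only: [7, 8, 15]

{4, 6, 7, 8, 10, 13, 14, 15}


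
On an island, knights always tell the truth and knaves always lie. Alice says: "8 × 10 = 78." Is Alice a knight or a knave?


Statement: "8 × 10 = 78."
Actual: 8 × 10 = 80
Claimed: 78
Statement is FALSE → Alice lies → Knave

Knave


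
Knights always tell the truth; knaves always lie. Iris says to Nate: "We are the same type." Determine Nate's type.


Iris says: "We are the same type."
Case 1: Iris is a Knight (truth-teller)
  Statement is true → they ARE the same → Nate is also a Knight
Case 2: Iris is a Knave (liar)
  Statement is false → they are NOT the same → Nate is a Knight
In both cases, Nate is a Knight.

Knight


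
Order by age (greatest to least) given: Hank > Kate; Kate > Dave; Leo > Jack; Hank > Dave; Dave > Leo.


Constraints: Hank > Kate; Kate > Dave; Leo > Jack; Hank > Dave; Dave > Leo
Method: at each step, the next-highest is the one remaining person who never appears on the smaller side of a constraint between remaining people.
  Step 1: remaining {Jack, Hank, Dave, Kate, Leo}; on the smaller side: {Jack, Dave, Kate, Leo} → Hank is next (Hank > Kate; Hank > Dave).
  Step 2: remaining {Jack, Dave, Kate, Leo}; on the smaller side: {Jack, Dave, Leo} → Kate is next (Kate > Dave).
  Step 3: remaining {Jack, Dave, Leo}; on the smaller side: {Jack, Leo} → Dave is next (Dave > Leo).
  Step 4: remaining {Jack, Leo}; on the smaller side: {Jack} → Leo is next (Leo > Jack).
  Step 5: only Jack remains → lowest.
Final ranking (highest to lowest):

Hank > Kate > Dave > Leo > Jack


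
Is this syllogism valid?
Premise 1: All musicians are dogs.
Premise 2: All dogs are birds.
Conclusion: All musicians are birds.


Premise 1: All musicians are dogs.
Premise 2: All dogs are birds.
Conclusion: All musicians are birds.
Barbara syllogism (AAA-1): All A are B, All B are C → All A are C.
Middle term (dogs) distributed in premise 2.

Valid


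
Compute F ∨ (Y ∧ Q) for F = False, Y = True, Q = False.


F = False, Y = True, Q = False
Step 1: Y ∧ Q = True AND False = False
Step 2: F ∨ False = False OR False = False
AND evaluated first (higher precedence); then OR applied.

False


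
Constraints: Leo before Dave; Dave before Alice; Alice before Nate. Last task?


Constraints: Leo before Dave; Dave before Alice; Alice before Nate
The last task can have nothing scheduled after it, so it must never appear on the left of a 'before'.
Tasks appearing before some other task: Leo, Dave, Alice.
The only task not in that list is Nate → it is last.

Nate


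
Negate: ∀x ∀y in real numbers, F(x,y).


Original: ∀x ∀y F(x,y)
Rule: ¬∀→∃, ¬∃→∀, negate predicate.
Negation: ∃x ∃y ¬F(x,y)

∃x ∃y ¬F(x,y)


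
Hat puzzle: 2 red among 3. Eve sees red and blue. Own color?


Total red = 2, seen red = 1
Own red = 2 - 1 = 1
Eve's hat is red.

red


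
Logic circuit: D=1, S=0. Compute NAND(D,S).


D AND S = 0
NOT(0) = 1

1


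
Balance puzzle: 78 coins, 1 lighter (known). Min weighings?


Each weighing has 3 outcomes (left heavy / balance / right heavy), so k weighings distinguish at most 3^k cases; splitting into three near-equal groups achieves this.
Need 3^k ≥ 78: 3^3 = 27 < 78 ≤ 3^4 = 81
k = ⌈log₃(78)⌉ = 4

4


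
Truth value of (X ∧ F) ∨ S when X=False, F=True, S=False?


X = False, F = True, S = False
Expression: (X ∧ F) ∨ S
Step 1: X ∧ F = False AND True = False
Step 2: (False) ∨ S = False OR False = False

False


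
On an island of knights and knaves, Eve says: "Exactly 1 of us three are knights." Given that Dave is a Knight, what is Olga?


Eve claims exactly 1 knights among Eve, Dave, Olga.
Given: Dave is a Knight.

Case 1: Eve is a Knight (tells truth)
  Then exactly 1 of the three are knights.
  Counting Eve, Dave: 2 knight(s) so far. Need -1 more → impossible.
Case 2: Eve is a Knave (lies)
  Then the count is NOT 1.
  If Olga = Knave, count = 1 = 1 → claim would be true, contradicts lie.
  If Olga = Knight, count = 2 ≠ 1 → lie confirmed ✓

Olga is a Knight.

Knight


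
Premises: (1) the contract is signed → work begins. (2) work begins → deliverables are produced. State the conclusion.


Hypothetical syllogism: P → Q, Q → R ⊢ P → R
Premise 1: the contract is signed → work begins
Premise 2: work begins → deliverables are produced
Chain the implications: the middle term (work begins) links the two.
Conclusion: If the contract is signed, then deliverables are produced.

If the contract is signed, then deliverables are produced.


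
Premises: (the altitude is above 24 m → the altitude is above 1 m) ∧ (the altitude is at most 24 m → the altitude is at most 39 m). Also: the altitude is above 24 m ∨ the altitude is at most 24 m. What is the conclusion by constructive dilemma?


Constructive dilemma: (P → Q) ∧ (R → S), P ∨ R ⊢ Q ∨ S
Premise 1: the altitude is above 24 m → the altitude is above 1 m
Premise 2: the altitude is at most 24 m → the altitude is at most 39 m
Premise 3: the altitude is above 24 m ∨ the altitude is at most 24 m
Case 1: Assuming the altitude is above 24 m, then by Premise 1, the altitude is above 1 m.
Case 2: Assuming the altitude is at most 24 m, then by Premise 2, the altitude is at most 39 m.
Since one of the altitude is above 24 m or the altitude is at most 24 m must hold, we get the altitude is above 1 m or the altitude is at most 39 m.

The altitude is above 1 m or the altitude is at most 39 m.


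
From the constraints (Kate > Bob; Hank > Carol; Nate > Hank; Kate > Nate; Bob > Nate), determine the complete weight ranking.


Constraints: Kate > Bob; Hank > Carol; Nate > Hank; Kate > Nate; Bob > Nate
Method: at each step, the next-highest is the one remaining person who never appears on the smaller side of a constraint between remaining people.
  Step 1: remaining {Kate, Bob, Hank, Nate, Carol}; on the smaller side: {Bob, Hank, Nate, Carol} → Kate is next (Kate > Bob; Kate > Nate).
  Step 2: remaining {Bob, Hank, Nate, Carol}; on the smaller side: {Hank, Nate, Carol} → Bob is next (Bob > Nate).
  Step 3: remaining {Hank, Nate, Carol}; on the smaller side: {Hank, Carol} → Nate is next (Nate > Hank).
  Step 4: remaining {Hank, Carol}; on the smaller side: {Carol} → Hank is next (Hank > Carol).
  Step 5: only Carol remains → lowest.
Final ranking (highest to lowest):

Kate > Bob > Nate > Hank > Carol


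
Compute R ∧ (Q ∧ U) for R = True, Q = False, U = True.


R = True, Q = False, U = True
Step 1: Q ∧ U = False AND True = False
Step 2: R ∧ False = True AND False = False
AND is true only when ALL operands are true.

False


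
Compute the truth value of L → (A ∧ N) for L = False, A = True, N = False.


L = False, A = True, N = False
Step 1: A ∧ N = True AND False = False
Step 2: L → (False): false only when L=True and consequent=False.
Result: True

True


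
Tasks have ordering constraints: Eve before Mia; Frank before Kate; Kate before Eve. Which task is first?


Constraints: Eve before Mia; Frank before Kate; Kate before Eve
The first task can have nothing scheduled before it, so it must never appear on the right of a 'before'.
Tasks appearing after some 'before': Mia, Kate, Eve.
The only task not in that list is Frank → it is first.

Frank


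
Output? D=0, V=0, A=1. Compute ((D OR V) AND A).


D OR V = 0|0 = 0
0 AND 1 = 0

0


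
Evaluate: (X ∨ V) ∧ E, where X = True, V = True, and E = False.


X = True, V = True, E = False
Step 1: X ∨ V = True OR True = True
Step 2: True ∧ E = True AND False = False
OR is true when at least one operand is true; AND requires both.

False


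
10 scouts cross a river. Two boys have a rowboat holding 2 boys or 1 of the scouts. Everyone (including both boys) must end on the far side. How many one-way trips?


Per crossing of one of the scouts: boys→, one←, one of the scouts→, one← = 4 trips
10 × 4 = 40, + 1 final boys→ = 41
Minimum trips = 41

41


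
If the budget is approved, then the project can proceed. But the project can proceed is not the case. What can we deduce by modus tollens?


Modus tollens: P → Q, ¬Q ⊢ ¬P
P: the budget is approved
Q: the project can proceed
We have P → Q and Q is false.
By modus tollens, P must be false.

It is not the case that the budget is approved


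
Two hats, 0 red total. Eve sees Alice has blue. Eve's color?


Total red = 0, Alice = blue
Red accounted for: 0
Remaining for Eve: 0
Eve's hat is blue.

blue


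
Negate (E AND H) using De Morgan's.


De Morgan's law: ¬(P ∧ Q) ≡ ¬P ∨ ¬Q
¬(E ∧ H) = ¬E ∨ ¬H

¬E ∨ ¬H


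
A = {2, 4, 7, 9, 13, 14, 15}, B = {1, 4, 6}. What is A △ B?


A = {2, 4, 7, 9, 13, 14, 15}
B = {1, 4, 6}
Operation: symmetric difference
In A only: [2, 7, 9, 13, 14, 15], in B only: [1, 6]

{1, 2, 6, 7, 9, 13, 14, 15}


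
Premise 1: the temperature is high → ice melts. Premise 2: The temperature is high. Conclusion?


Modus ponens: P → Q, P ⊢ Q
P: the temperature is high
Q: ice melts
We have P → Q and P is true.
By modus ponens, Q must be true.

Ice melts


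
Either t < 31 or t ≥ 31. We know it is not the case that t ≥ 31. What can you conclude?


Disjunctive syllogism: P ∨ Q, ¬P ⊢ Q
Disjunction: t < 31 ∨ t ≥ 31
We know it is not the case that t ≥ 31.
By disjunctive syllogism, the other disjunct must be true.

t < 31


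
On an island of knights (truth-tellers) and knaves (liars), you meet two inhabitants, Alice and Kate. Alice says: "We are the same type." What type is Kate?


Alice says: "We are the same type."
Case 1: Alice is a Knight (truth-teller)
  Statement is true → they ARE the same → Kate is also a Knight
Case 2: Alice is a Knave (liar)
  Statement is false → they are NOT the same → Kate is a Knight
In both cases, Kate is a Knight.

Knight


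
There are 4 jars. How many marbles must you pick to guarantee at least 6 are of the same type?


Pigeonhole: to guarantee k in one of n categories, need (k-1)×n + 1.
k = 6, n = 4
Minimum = (6-1) × 4 + 1 = 5 × 4 + 1

21


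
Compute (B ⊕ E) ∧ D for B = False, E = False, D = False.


B = False, E = False, D = False
Step 1: B ⊕ E = False XOR False = False
Step 2: False ∧ D = False AND False = False
XOR true when exactly one of B,E is true; then AND with D.

False


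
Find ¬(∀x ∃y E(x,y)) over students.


Original: ∀x ∃y E(x,y)
Rule: ¬∀→∃, ¬∃→∀, negate predicate.
Negation: ∃x ∀y ¬E(x,y)

∃x ∀y ¬E(x,y)


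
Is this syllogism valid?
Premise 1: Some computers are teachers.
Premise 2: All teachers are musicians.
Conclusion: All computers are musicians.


Premise 1: Some computers are teachers.
Premise 2: All teachers are musicians.
Conclusion: All computers are musicians.
Fallacy: illicit minor. The minor term (computers) is distributed in the conclusion ('All computers ...') but undistributed in its premise ('Some computers are teachers' doesn't cover all computers).
Only 'Some computers are musicians' follows, not 'All'.

Invalid


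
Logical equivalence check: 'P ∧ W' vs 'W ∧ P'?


Expression 1: P ∧ W
Expression 2: W ∧ P
Truth table (P W | Expr1 Expr2):
  T T |   T     T
  T F |   F     F
  F T |   F     F
  F F |   F     F
All 4 rows agree, so the expressions are logically equivalent.

Yes


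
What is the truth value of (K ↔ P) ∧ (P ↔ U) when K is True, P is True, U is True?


K = True, P = True, U = True
Step 1: K ↔ P is true when K and P have the same value. Result: True
Step 2: P ↔ U is true when P and U have the same value. Result: True
Step 3: True ∧ True = True

True


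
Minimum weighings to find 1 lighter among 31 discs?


Each weighing has 3 outcomes (left heavy / balance / right heavy), so k weighings distinguish at most 3^k cases; splitting into three near-equal groups achieves this.
Need 3^k ≥ 31: 3^3 = 27 < 31 ≤ 3^4 = 81
k = ⌈log₃(31)⌉ = 4

4


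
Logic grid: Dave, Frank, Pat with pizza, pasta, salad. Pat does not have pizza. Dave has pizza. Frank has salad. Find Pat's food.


From clues:
  Frank → salad
  Dave → pizza
By elimination, Pat gets the remaining.

pasta


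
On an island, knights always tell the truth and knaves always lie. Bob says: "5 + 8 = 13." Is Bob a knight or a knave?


Statement: "5 + 8 = 13."
Actual: 5 + 8 = 13
Claimed: 13
Statement is TRUE → Bob tells the truth → Knight

Knight


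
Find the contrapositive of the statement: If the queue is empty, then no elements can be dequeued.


Original: If the queue is empty, then no elements can be dequeued
Contrapositive: If ¬Q, then ¬P
Negate Q: not (no elements can be dequeued)
Negate P: not (the queue is empty)

If not (no elements can be dequeued), then not (the queue is empty).


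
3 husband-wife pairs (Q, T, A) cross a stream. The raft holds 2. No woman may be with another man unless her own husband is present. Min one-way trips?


Label couples Q, T, A (H = husband, W = wife).
Counting alone: 6 people, the raft carries 2 and someone must bring it back, so each round trip nets at most +1 on the far side until the last crossing → at least 9 trips. The jealousy constraint makes 9 impossible; the shortest valid schedule has 11:
1. WQ+WT →  (far: WQ,WT; near: HQ,HT,HA,WA)
2. WQ ←       (far: WT; near: HQ,HT,HA,WQ,WA)
3. WQ+WA →  (far: WQ,WT,WA; near: HQ,HT,HA)
4. WQ ←       (far: WT,WA; near: HQ,HT,HA,WQ)
5. HT+HA →  (far: HT,WT,HA,WA; near: HQ,WQ)
6. HT+WT ←  (far: HA,WA; near: HQ,WQ,HT,WT)
7. HQ+HT →  (far: HQ,HT,HA,WA; near: WQ,WT)
8. WA ←       (far: HQ,HT,HA; near: WQ,WT,WA)
9. WQ+WT →  (far: HQ,WQ,HT,WT,HA; near: WA)
10. HA ←      (far: HQ,WQ,HT,WT; near: HA,WA)
11. HA+WA → (far: all six; near: empty)
In every state each wife is either with her husband or with no other man.
Minimum trips = 11

11


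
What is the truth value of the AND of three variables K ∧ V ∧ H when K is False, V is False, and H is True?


K = False, V = False, H = True
Step 1: K ∧ V = False AND False = False
Step 2: (False) ∧ H = (False) AND True = False
AND is true only when ALL operands are true.

False


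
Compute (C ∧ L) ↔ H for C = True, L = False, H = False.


C = True, L = False, H = False
Step 1: C ∧ L = True AND False = False
Step 2: (False) ↔ H: true when both sides have same truth value.
Result: False ↔ False = True

True


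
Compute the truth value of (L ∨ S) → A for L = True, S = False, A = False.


L = True, S = False, A = False
Step 1: L ∨ S = True OR False = True
Step 2: (True) → A: false only when antecedent=True and A=False.
Result: False

False


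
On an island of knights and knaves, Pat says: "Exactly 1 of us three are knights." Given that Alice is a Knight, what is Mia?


Pat claims exactly 1 knights among Pat, Alice, Mia.
Given: Alice is a Knight.

Case 1: Pat is a Knight (tells truth)
  Then exactly 1 of the three are knights.
  Counting Pat, Alice: 2 knight(s) so far. Need -1 more → impossible.
Case 2: Pat is a Knave (lies)
  Then the count is NOT 1.
  If Mia = Knave, count = 1 = 1 → claim would be true, contradicts lie.
  If Mia = Knight, count = 2 ≠ 1 → lie confirmed ✓

Mia is a Knight.

Knight


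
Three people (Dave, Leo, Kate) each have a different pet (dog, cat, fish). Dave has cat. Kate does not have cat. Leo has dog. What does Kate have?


From clues:
  Dave → cat
  Leo → dog
By elimination, Kate gets the remaining.

fish


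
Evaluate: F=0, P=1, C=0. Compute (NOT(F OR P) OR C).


F OR P = 1
NOT(1) = 0
0 OR 0 = 0

0


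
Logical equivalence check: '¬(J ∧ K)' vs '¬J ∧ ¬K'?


Expression 1: ¬(J ∧ K)
Expression 2: ¬J ∧ ¬K
Truth table (J K | Expr1 Expr2):
  T T |   F     F
  T F |   T     F   ← differ
  F T |   T     F   ← differ
  F F |   T     T
Counterexample: J=T, K=F gives Expr1 = T but Expr2 = F, so the expressions are NOT logically equivalent.

No


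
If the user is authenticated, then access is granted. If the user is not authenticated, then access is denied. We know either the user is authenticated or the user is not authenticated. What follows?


Constructive dilemma: (P → Q) ∧ (R → S), P ∨ R ⊢ Q ∨ S
Premise 1: the user is authenticated → access is granted
Premise 2: the user is not authenticated → access is denied
Premise 3: the user is authenticated ∨ the user is not authenticated
Case 1: Assuming the user is authenticated, then by Premise 1, access is granted.
Case 2: Assuming the user is not authenticated, then by Premise 2, access is denied.
Since one of the user is authenticated or the user is not authenticated must hold, we get access is granted or access is denied.

Access is granted or access is denied.


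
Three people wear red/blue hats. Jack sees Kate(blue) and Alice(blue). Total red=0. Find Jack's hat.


Total red = 0, seen red = 0
Own red = 0 - 0 = 0
Jack's hat is blue.

blue


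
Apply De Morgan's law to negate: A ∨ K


De Morgan's law: ¬(P ∨ Q) ≡ ¬P ∧ ¬Q
¬(A ∨ K) = ¬A ∧ ¬K

¬A ∧ ¬K


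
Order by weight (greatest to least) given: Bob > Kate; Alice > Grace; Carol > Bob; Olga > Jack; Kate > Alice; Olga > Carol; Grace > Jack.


Constraints: Bob > Kate; Alice > Grace; Carol > Bob; Olga > Jack; Kate > Alice; Olga > Carol; Grace > Jack
Method: at each step, the next-highest is the one remaining person who never appears on the smaller side of a constraint between remaining people.
  Step 1: remaining {Kate, Carol, Alice, Bob, Grace, Olga, Jack}; on the smaller side: {Kate, Carol, Alice, Bob, Grace, Jack} → Olga is next (Olga > Jack; Olga > Carol).
  Step 2: remaining {Kate, Carol, Alice, Bob, Grace, Jack}; on the smaller side: {Kate, Alice, Bob, Grace, Jack} → Carol is next (Carol > Bob).
  Step 3: remaining {Kate, Alice, Bob, Grace, Jack}; on the smaller side: {Kate, Alice, Grace, Jack} → Bob is next (Bob > Kate).
  Step 4: remaining {Kate, Alice, Grace, Jack}; on the smaller side: {Alice, Grace, Jack} → Kate is next (Kate > Alice).
  Step 5: remaining {Alice, Grace, Jack}; on the smaller side: {Grace, Jack} → Alice is next (Alice > Grace).
  Step 6: remaining {Grace, Jack}; on the smaller side: {Jack} → Grace is next (Grace > Jack).
  Step 7: only Jack remains → lowest.
Final ranking (highest to lowest):

Olga > Carol > Bob > Kate > Alice > Grace > Jack


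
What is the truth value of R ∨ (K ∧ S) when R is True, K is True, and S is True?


R = True, K = True, S = True
Step 1: K ∧ S = True AND True = True
Step 2: R ∨ True = True OR True = True
AND evaluated first (higher precedence); then OR applied.

True


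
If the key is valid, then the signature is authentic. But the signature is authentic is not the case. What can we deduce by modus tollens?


Modus tollens: P → Q, ¬Q ⊢ ¬P
P: the key is valid
Q: the signature is authentic
We have P → Q and Q is false.
By modus tollens, P must be false.

It is not the case that the key is valid


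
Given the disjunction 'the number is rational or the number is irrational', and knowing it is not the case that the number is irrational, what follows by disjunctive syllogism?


Disjunctive syllogism: P ∨ Q, ¬P ⊢ Q
Disjunction: the number is rational ∨ the number is irrational
We know it is not the case that the number is irrational.
By disjunctive syllogism, the other disjunct must be true.

The number is rational


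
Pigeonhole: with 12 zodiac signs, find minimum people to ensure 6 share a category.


Pigeonhole: to guarantee k in one of n categories, need (k-1)×n + 1.
k = 6, n = 12
Minimum = (6-1) × 12 + 1 = 5 × 12 + 1

61


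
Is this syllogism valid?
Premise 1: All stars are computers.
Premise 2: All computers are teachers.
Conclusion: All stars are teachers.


Premise 1: All stars are computers.
Premise 2: All computers are teachers.
Conclusion: All stars are teachers.
Barbara syllogism (AAA-1): All A are B, All B are C → All A are C.
Middle term (computers) distributed in premise 2.

Valid


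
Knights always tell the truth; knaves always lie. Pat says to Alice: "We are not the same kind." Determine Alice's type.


Pat says: "We are not the same kind."
Case 1: Pat is a Knight (truth-teller)
  Statement is true → they ARE different → Alice is a Knave
Case 2: Pat is a Knave (liar)
  Statement is false → they are NOT different → Alice is a Knave
In both cases, Alice is a Knave.

Knave


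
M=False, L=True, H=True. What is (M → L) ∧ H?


M = False, L = True, H = True
Expression: (M → L) ∧ H
Step 1: M → L = False → True (false only if M=True, L=False) = True
Step 2: (True) ∧ H = True AND True = True

True


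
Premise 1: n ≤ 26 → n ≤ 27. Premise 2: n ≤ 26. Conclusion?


Modus ponens: P → Q, P ⊢ Q
P: n ≤ 26
Q: n ≤ 27
We have P → Q and P is true.
By modus ponens, Q must be true.

n ≤ 27


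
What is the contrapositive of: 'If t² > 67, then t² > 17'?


Original: If t² > 67, then t² > 17
Contrapositive: If ¬Q, then ¬P
Negate Q: not (t² > 17)
Negate P: not (t² > 67)

If not (t² > 17), then not (t² > 67).


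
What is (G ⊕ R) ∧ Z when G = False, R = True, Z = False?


G = False, R = True, Z = False
Step 1: G ⊕ R = False XOR True = True
Step 2: True ∧ Z = True AND False = False
XOR true when exactly one of G,R is true; then AND with Z.

False


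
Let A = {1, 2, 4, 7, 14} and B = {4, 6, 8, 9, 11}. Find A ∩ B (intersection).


A = {1, 2, 4, 7, 14}
B = {4, 6, 8, 9, 11}
Operation: intersection
Elements in both: 4

{4}


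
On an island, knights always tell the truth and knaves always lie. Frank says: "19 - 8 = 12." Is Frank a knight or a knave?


Statement: "19 - 8 = 12."
Actual: 19 - 8 = 11
Claimed: 12
Statement is FALSE → Frank lies → Knave

Knave


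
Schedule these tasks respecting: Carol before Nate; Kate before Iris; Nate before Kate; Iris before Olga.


Constraints: Carol before Nate; Kate before Iris; Nate before Kate; Iris before Olga
Method: repeatedly schedule the remaining task that has no remaining task required before it.
  Step 1: remaining {Kate, Iris, Olga, Carol, Nate}; every task except Carol still has a predecessor pending → schedule Carol.
  Step 2: remaining {Kate, Iris, Olga, Nate}; every task except Nate still has a predecessor pending → schedule Nate.
  Step 3: remaining {Kate, Iris, Olga}; every task except Kate still has a predecessor pending → schedule Kate.
  Step 4: remaining {Iris, Olga}; every task except Iris still has a predecessor pending → schedule Iris.
  Step 5: only Olga remains → schedule Olga.
Resulting order:

Carol → Nate → Kate → Iris → Olga


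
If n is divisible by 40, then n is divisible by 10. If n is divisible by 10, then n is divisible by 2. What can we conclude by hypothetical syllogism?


Hypothetical syllogism: P → Q, Q → R ⊢ P → R
Premise 1: n is divisible by 40 → n is divisible by 10
Premise 2: n is divisible by 10 → n is divisible by 2
Chain the implications: the middle term (n is divisible by 10) links the two.
Conclusion: If n is divisible by 40, then n is divisible by 2.

If n is divisible by 40, then n is divisible by 2.


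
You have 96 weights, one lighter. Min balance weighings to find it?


Each weighing has 3 outcomes (left heavy / balance / right heavy), so k weighings distinguish at most 3^k cases; splitting into three near-equal groups achieves this.
Need 3^k ≥ 96: 3^4 = 81 < 96 ≤ 3^5 = 243
k = ⌈log₃(96)⌉ = 5

5


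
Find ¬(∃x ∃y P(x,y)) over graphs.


Original: ∃x ∃y P(x,y)
Rule: ¬∀→∃, ¬∃→∀, negate predicate.
Negation: ∀x ∀y ¬P(x,y)

∀x ∀y ¬P(x,y)


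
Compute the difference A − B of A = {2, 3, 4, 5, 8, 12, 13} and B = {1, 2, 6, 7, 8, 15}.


A = {2, 3, 4, 5, 8, 12, 13}
B = {1, 2, 6, 7, 8, 15}
Operation: difference A − B
In A but not B: 3, 4, 5, 12, 13

{3, 4, 5, 12, 13}


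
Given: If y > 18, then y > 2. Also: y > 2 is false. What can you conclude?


Modus tollens: P → Q, ¬Q ⊢ ¬P
P: y > 18
Q: y > 2
We have P → Q and Q is false.
By modus tollens, P must be false.

It is not the case that y > 18


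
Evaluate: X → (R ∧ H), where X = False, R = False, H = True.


X = False, R = False, H = True
Step 1: R ∧ H = False AND True = False
Step 2: X → (False): false only when X=True and consequent=False.
Result: True

True


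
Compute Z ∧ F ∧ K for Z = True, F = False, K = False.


Z = True, F = False, K = False
Step 1: Z ∧ F = True AND False = False
Step 2: (False) ∧ K = (False) AND False = False
AND is true only when ALL operands are true.

False


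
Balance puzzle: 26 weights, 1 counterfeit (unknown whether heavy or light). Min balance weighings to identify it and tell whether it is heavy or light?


Let n = 26. 52 possibilities (n weights × lighter/heavier); each weighing has 3 outcomes.
Bound for k weighings: say the first weighing puts j weights on each pan. If it tips, the 2j weighed weights remain suspects (each with a known direction) and k-1 weighings give 3^(k-1) outcomes; 3^(k-1) is odd, so 2j ≤ 3^(k-1) - 1. If it balances, the n - 2j unweighed weights remain with direction unknown: 2(n - 2j) ≤ 3^(k-1) - 1 by the same parity argument. Adding, n ≤ (3^(k-1) - 1) + (3^(k-1) - 1)/2 = (3^k - 3)/2, and the classical three-group strategy achieves this (3 weights in 2 weighings, 12 in 3, 39 in 4, 120 in 5).
So we need the smallest k with (3^k - 3)/2 ≥ 26.
k = 3: (3^3 - 3)/2 = 12 < 26 ✗
k = 4: (3^4 - 3)/2 = 39 ≥ 26 ✓

4


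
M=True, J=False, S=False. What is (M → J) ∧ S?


M = True, J = False, S = False
Expression: (M → J) ∧ S
Step 1: M → J = True → False (false only if M=True, J=False) = False
Step 2: (False) ∧ S = False AND False = False

False


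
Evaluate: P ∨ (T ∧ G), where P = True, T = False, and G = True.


P = True, T = False, G = True
Step 1: T ∧ G = False AND True = False
Step 2: P ∨ False = True OR False = True
AND evaluated first (higher precedence); then OR applied.

True


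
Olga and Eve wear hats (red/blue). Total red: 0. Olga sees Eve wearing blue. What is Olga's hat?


Total red = 0, Eve = blue
Red accounted for: 0
Remaining for Olga: 0
Olga's hat is blue.

blue


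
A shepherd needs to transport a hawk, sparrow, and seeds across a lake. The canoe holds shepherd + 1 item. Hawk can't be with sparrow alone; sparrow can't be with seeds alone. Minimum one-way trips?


1. shepherd+sparrow → 2. shepherd ← 3. shepherd+hawk → 4. shepherd+sparrow ← 5. shepherd+seeds → 6. shepherd ← 7. shepherd+sparrow →
Minimum trips = 7

7


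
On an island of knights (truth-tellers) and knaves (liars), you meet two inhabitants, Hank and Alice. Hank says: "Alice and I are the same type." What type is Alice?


Hank says: "Alice and I are the same type."
Case 1: Hank is a Knight (truth-teller)
  Statement is true → they ARE the same → Alice is also a Knight
Case 2: Hank is a Knave (liar)
  Statement is false → they are NOT the same → Alice is a Knight
In both cases, Alice is a Knight.

Knight


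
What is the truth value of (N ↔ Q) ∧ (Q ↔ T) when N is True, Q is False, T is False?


N = True, Q = False, T = False
Step 1: N ↔ Q is true when N and Q have the same value. Result: False
Step 2: Q ↔ T is true when Q and T have the same value. Result: True
Step 3: False ∧ True = False

False


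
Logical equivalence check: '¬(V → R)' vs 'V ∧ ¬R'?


Expression 1: ¬(V → R)
Expression 2: V ∧ ¬R
Truth table (V R | Expr1 Expr2):
  T T |   F     F
  T F |   T     T
  F T |   F     F
  F F |   F     F
All 4 rows agree, so the expressions are logically equivalent.

Yes


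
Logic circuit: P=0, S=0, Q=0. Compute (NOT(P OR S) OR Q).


P OR S = 0
NOT(0) = 1
1 OR 0 = 1

1


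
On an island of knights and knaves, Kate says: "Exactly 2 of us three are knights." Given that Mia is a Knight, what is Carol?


Kate claims exactly 2 knights among Kate, Mia, Carol.
Given: Mia is a Knight.

Case 1: Kate is a Knight (tells truth)
  Then exactly 2 of the three are knights.
  Counting Kate, Mia: 2 knight(s) so far. Need 0 more → Carol = Knave.
Case 2: Kate is a Knave (lies)
  Then the count is NOT 2.
  If Carol = Knight, count = 2 = 2 → claim would be true, contradicts lie.
  If Carol = Knave, count = 1 ≠ 2 → lie confirmed ✓

Carol is a Knave.

Knave


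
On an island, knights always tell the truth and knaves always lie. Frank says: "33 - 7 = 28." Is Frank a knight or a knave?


Statement: "33 - 7 = 28."
Actual: 33 - 7 = 26
Claimed: 28
Statement is FALSE → Frank lies → Knave

Knave


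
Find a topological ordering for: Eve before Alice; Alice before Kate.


Constraints: Eve before Alice; Alice before Kate
Method: repeatedly schedule the remaining task that has no remaining task required before it.
  Step 1: remaining {Alice, Eve, Kate}; every task except Eve still has a predecessor pending → schedule Eve.
  Step 2: remaining {Alice, Kate}; every task except Alice still has a predecessor pending → schedule Alice.
  Step 3: only Kate remains → schedule Kate.
Resulting order:

Eve → Alice → Kate


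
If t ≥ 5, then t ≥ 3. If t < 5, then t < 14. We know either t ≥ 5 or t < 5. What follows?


Constructive dilemma: (P → Q) ∧ (R → S), P ∨ R ⊢ Q ∨ S
Premise 1: t ≥ 5 → t ≥ 3
Premise 2: t < 5 → t < 14
Premise 3: t ≥ 5 ∨ t < 5
Case 1: Assuming t ≥ 5, then by Premise 1, t ≥ 3.
Case 2: Assuming t < 5, then by Premise 2, t < 14.
Since one of t ≥ 5 or t < 5 must hold, we get t ≥ 3 or t < 14.

t ≥ 3 or t < 14.


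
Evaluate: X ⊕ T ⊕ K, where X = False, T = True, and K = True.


X = False, T = True, K = True
Step 1: X ⊕ T = False XOR True = True
Step 2: True ⊕ K = True XOR True = False
XOR is true when an odd number of operands are true.

False


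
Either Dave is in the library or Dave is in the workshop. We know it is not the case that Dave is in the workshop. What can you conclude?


Disjunctive syllogism: P ∨ Q, ¬P ⊢ Q
Disjunction: Dave is in the library ∨ Dave is in the workshop
We know it is not the case that Dave is in the workshop.
By disjunctive syllogism, the other disjunct must be true.

Dave is in the library


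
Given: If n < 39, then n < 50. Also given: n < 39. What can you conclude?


Modus ponens: P → Q, P ⊢ Q
P: n < 39
Q: n < 50
We have P → Q and P is true.
By modus ponens, Q must be true.

n < 50


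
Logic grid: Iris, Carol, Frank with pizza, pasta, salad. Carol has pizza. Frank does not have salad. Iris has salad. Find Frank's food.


From clues:
  Carol → pizza
  Iris → salad
By elimination, Frank gets the remaining.

pasta


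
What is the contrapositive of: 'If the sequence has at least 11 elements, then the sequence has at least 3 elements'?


Original: If the sequence has at least 11 elements, then the sequence has at least 3 elements
Contrapositive: If ¬Q, then ¬P
Negate Q: not (the sequence has at least 3 elements)
Negate P: not (the sequence has at least 11 elements)

If not (the sequence has at least 3 elements), then not (the sequence has at least 11 elements).


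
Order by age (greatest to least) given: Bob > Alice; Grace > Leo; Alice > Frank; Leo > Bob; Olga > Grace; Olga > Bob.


Constraints: Bob > Alice; Grace > Leo; Alice > Frank; Leo > Bob; Olga > Grace; Olga > Bob
Method: at each step, the next-highest is the one remaining person who never appears on the smaller side of a constraint between remaining people.
  Step 1: remaining {Leo, Olga, Alice, Frank, Bob, Grace}; on the smaller side: {Leo, Alice, Frank, Bob, Grace} → Olga is next (Olga > Grace; Olga > Bob).
  Step 2: remaining {Leo, Alice, Frank, Bob, Grace}; on the smaller side: {Leo, Alice, Frank, Bob} → Grace is next (Grace > Leo).
  Step 3: remaining {Leo, Alice, Frank, Bob}; on the smaller side: {Alice, Frank, Bob} → Leo is next (Leo > Bob).
  Step 4: remaining {Alice, Frank, Bob}; on the smaller side: {Alice, Frank} → Bob is next (Bob > Alice).
  Step 5: remaining {Alice, Frank}; on the smaller side: {Frank} → Alice is next (Alice > Frank).
  Step 6: only Frank remains → lowest.
Final ranking (highest to lowest):

Olga > Grace > Leo > Bob > Alice > Frank


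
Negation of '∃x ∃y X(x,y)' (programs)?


Original: ∃x ∃y X(x,y)
Rule: ¬∀→∃, ¬∃→∀, negate predicate.
Negation: ∀x ∀y ¬X(x,y)

∀x ∀y ¬X(x,y)


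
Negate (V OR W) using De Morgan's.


De Morgan's law: ¬(P ∨ Q) ≡ ¬P ∧ ¬Q
¬(V ∨ W) = ¬V ∧ ¬W

¬V ∧ ¬W


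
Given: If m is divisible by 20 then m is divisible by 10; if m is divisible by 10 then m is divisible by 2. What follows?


Hypothetical syllogism: P → Q, Q → R ⊢ P → R
Premise 1: m is divisible by 20 → m is divisible by 10
Premise 2: m is divisible by 10 → m is divisible by 2
Chain the implications: the middle term (m is divisible by 10) links the two.
Conclusion: If m is divisible by 20, then m is divisible by 2.

If m is divisible by 20, then m is divisible by 2.
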